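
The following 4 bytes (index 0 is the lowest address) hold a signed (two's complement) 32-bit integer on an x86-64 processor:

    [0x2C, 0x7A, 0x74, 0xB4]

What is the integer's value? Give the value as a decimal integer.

-1267434964

In little-endian order the low byte comes first in memory.
Reassemble most-significant byte first: B4 74 7A 2C → 0xB4747A2C.
Top bit is set, so as a signed 32-bit value this is 0xB4747A2C − 2^32 = -1267434964.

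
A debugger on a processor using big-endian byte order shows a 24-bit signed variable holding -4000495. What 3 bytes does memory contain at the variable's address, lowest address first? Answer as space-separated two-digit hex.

C2 F5 11

Two's complement of -4000495 in 24 bits: 4000495 = 0x3D0AEF; invert → 0xC2F510; add 1 → 0xC2F511.
Split into bytes (most-significant first): C2 F5 11.
In big-endian order the high byte comes first in memory.
So the memory order matches the most-significant-first order: C2 F5 11.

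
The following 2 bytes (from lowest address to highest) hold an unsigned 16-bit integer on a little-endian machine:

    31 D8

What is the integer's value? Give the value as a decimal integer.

Little-endian stores the least-significant byte at the lowest address.
Reassemble most-significant byte first: D8 31 → 0xD831.
0xD831 = 55345.

55345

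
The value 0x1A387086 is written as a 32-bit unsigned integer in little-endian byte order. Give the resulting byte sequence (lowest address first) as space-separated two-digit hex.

Split into bytes (most-significant first): 1A 38 70 86.
Little-endian: lowest address holds the least-significant byte.
So at ascending addresses the bytes are 86 70 38 1A.

86 70 38 1A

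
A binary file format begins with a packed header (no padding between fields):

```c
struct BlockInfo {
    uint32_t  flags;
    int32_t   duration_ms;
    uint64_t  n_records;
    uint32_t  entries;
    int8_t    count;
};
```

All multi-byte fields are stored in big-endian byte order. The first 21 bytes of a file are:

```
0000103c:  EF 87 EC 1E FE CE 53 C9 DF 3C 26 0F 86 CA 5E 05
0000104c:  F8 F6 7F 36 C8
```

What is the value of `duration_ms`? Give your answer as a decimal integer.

`duration_ms` follows `flags` (4 bytes), so it starts at byte offset 4 and occupies 4 bytes.
Bytes at offsets 4..7: FE CE 53 C9.
Big-endian stores the most-significant byte at the lowest address.
The bytes are already most-significant first: 0xFECE53C9.
Top bit is set, so as a signed 32-bit value this is 0xFECE53C9 − 2^32 = -20032567.

-20032567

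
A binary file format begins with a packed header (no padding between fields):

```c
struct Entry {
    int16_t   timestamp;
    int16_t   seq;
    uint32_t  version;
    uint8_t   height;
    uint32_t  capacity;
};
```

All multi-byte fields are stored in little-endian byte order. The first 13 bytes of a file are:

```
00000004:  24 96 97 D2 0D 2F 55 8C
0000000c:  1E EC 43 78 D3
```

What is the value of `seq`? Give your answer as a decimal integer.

`seq` follows `timestamp` (2 bytes), so it starts at byte offset 2 and occupies 2 bytes.
Bytes at offsets 2..3: 97 D2.
Little-endian stores the least-significant byte at the lowest address.
Reassemble most-significant byte first: D2 97 → 0xD297.
Top bit is set, so as a signed 16-bit value this is 0xD297 − 2^16 = -11625.

-11625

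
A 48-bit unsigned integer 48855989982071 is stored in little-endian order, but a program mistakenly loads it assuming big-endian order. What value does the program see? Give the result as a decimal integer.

48855989982071 in 48-bit hexadecimal is 0x2C6F2BED9377.
Stored little-endian, the bytes at ascending addresses are 77 93 ED 2B 6F 2C.
Read back as big-endian, the last byte is least significant, giving 0x7793ED2B6F2C.
0x7793ED2B6F2C = 131477222944556.

131477222944556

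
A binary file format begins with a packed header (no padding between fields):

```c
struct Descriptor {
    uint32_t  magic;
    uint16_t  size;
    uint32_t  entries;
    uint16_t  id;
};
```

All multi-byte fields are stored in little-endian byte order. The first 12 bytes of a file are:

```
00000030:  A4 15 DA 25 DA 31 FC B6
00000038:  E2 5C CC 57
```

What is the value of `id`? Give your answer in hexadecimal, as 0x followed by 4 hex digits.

0x57CC

`id` follows `magic` (4 B), `size` (2 B), `entries` (4 B), so it starts at offset 4 + 2 + 4 = 10 and occupies 2 bytes.
Bytes at offsets 10..11: CC 57.
In little-endian order the low byte comes first in memory.
Reassemble most-significant byte first: 57 CC → 0x57CC.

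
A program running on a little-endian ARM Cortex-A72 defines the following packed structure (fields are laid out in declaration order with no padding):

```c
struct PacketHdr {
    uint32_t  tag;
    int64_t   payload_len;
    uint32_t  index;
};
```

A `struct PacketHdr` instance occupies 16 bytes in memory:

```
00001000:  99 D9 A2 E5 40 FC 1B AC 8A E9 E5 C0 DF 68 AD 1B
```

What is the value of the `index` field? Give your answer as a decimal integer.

`index` follows `tag` (4 B), `payload_len` (8 B), so it starts at offset 4 + 8 = 12 and occupies 4 bytes.
Bytes at offsets 12..15: DF 68 AD 1B.
In little-endian order the low byte comes first in memory.
Reassemble most-significant byte first: 1B AD 68 DF → 0x1BAD68DF.
0x1BAD68DF = 464349407.

464349407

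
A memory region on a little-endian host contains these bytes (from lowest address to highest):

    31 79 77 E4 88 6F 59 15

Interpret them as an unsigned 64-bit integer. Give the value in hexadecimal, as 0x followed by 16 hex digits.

In little-endian order the low byte comes first in memory.
Reassemble most-significant byte first: 15 59 6F 88 E4 77 79 31 → 0x15596F88E4777931.

0x15596F88E4777931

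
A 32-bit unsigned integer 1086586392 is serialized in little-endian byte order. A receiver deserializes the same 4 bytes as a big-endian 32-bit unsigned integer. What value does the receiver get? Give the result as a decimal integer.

1086586392 in 32-bit hexadecimal is 0x40C3FE18.
Stored little-endian, the bytes at ascending addresses are 18 FE C3 40.
Read back as big-endian, the last byte is least significant, giving 0x18FEC340.
0x18FEC340 = 419349312.

419349312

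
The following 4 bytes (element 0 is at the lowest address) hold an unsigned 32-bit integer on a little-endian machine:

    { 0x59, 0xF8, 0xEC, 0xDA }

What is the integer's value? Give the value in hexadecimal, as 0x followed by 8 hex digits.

0xDAECF859

In little-endian order the low byte comes first in memory.
Reassemble most-significant byte first: DA EC F8 59 → 0xDAECF859.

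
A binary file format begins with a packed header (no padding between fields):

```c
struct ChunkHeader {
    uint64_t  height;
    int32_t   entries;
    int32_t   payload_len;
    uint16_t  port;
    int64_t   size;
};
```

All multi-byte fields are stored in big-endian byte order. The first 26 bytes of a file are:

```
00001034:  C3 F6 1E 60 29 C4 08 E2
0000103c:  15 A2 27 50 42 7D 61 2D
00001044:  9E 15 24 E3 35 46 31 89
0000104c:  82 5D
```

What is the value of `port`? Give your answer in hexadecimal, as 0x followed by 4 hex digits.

0x9E15

`port` follows `height` (8 B), `entries` (4 B), `payload_len` (4 B), so it starts at offset 8 + 4 + 4 = 16 and occupies 2 bytes.
Bytes at offsets 16..17: 9E 15.
Big-endian stores the most-significant byte at the lowest address.
The bytes are already most-significant first: 0x9E15.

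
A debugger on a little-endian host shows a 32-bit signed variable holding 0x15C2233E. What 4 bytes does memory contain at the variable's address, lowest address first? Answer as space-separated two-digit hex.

3E 23 C2 15

Split into bytes (most-significant first): 15 C2 23 3E.
Little-endian stores the least-significant byte at the lowest address.
So at ascending addresses the bytes are 3E 23 C2 15.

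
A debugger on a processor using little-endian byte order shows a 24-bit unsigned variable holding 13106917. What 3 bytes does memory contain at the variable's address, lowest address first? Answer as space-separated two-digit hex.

13106917 in hexadecimal, padded to 24 bits, is 0xC7FEE5.
Split into bytes (most-significant first): C7 FE E5.
In little-endian order the low byte comes first in memory.
So at ascending addresses the bytes are E5 FE C7.

E5 FE C7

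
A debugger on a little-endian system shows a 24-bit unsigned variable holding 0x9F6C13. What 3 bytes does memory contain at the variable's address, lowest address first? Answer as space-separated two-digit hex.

Split into bytes (most-significant first): 9F 6C 13.
Little-endian: lowest address holds the least-significant byte.
So at ascending addresses the bytes are 13 6C 9F.

13 6C 9F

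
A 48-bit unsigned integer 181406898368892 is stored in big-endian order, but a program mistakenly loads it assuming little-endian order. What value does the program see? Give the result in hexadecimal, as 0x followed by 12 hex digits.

181406898368892 in 48-bit hexadecimal is 0xA4FD15BCB17C.
Stored big-endian, the bytes at ascending addresses are A4 FD 15 BC B1 7C.
Read back as little-endian, the first byte is least significant, giving 0x7CB1BC15FDA4.

0x7CB1BC15FDA4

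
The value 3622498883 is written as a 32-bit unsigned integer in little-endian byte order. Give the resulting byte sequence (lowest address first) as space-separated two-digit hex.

3622498883 in hexadecimal, padded to 32 bits, is 0xD7EAF243.
Split into bytes (most-significant first): D7 EA F2 43.
Little-endian stores the least-significant byte at the lowest address.
So at ascending addresses the bytes are 43 F2 EA D7.

43 F2 EA D7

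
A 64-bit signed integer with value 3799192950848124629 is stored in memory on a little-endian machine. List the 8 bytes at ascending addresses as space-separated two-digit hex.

D5 76 78 1C DC 71 B9 34

3799192950848124629 in hexadecimal, padded to 64 bits, is 0x34B971DC1C7876D5.
Split into bytes (most-significant first): 34 B9 71 DC 1C 78 76 D5.
In little-endian order the low byte comes first in memory.
So at ascending addresses the bytes are D5 76 78 1C DC 71 B9 34.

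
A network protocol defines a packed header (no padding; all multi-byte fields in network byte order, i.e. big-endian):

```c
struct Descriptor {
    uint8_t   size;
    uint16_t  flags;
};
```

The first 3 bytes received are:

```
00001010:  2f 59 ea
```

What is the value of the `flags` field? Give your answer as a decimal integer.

`flags` follows `size` (1 byte), so it starts at byte offset 1 and occupies 2 bytes.
Bytes at offsets 1..2: 59 EA.
Big-endian: lowest address holds the most-significant byte.
The bytes are already most-significant first: 0x59EA.
0x59EA = 23018.

23018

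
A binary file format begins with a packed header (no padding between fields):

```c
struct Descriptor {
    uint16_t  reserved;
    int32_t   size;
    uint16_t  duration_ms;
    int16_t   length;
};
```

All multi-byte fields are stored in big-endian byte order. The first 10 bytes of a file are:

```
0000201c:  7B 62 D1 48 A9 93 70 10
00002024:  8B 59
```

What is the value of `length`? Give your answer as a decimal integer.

`length` follows `reserved` (2 B), `size` (4 B), `duration_ms` (2 B), so it starts at offset 2 + 4 + 2 = 8 and occupies 2 bytes.
Bytes at offsets 8..9: 8B 59.
Big-endian: lowest address holds the most-significant byte.
The bytes are already most-significant first: 0x8B59.
Top bit is set, so as a signed 16-bit value this is 0x8B59 − 2^16 = -29863.

-29863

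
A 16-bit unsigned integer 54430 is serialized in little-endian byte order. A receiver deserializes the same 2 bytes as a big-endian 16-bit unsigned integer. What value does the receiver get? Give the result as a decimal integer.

40660

54430 in 16-bit hexadecimal is 0xD49E.
Stored little-endian, the bytes at ascending addresses are 9E D4.
Read back as big-endian, the last byte is least significant, giving 0x9ED4.
0x9ED4 = 40660.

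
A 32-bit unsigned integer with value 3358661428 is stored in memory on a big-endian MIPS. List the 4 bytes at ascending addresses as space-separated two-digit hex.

3358661428 in hexadecimal, padded to 32 bits, is 0xC8311B34.
Split into bytes (most-significant first): C8 31 1B 34.
In big-endian order the high byte comes first in memory.
So the memory order matches the most-significant-first order: C8 31 1B 34.

C8 31 1B 34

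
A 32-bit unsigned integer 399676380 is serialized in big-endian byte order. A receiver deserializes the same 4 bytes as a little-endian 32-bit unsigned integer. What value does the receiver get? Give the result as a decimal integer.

3700675095

399676380 in 32-bit hexadecimal is 0x17D293DC.
Stored big-endian, the bytes at ascending addresses are 17 D2 93 DC.
Read back as little-endian, the first byte is least significant, giving 0xDC93D217.
0xDC93D217 = 3700675095.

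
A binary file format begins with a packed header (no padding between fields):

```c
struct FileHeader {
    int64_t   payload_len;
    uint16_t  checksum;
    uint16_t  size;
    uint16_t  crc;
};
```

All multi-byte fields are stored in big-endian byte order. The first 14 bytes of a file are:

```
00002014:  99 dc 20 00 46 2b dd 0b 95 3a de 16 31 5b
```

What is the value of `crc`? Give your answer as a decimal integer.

12635

`crc` follows `payload_len` (8 B), `checksum` (2 B), `size` (2 B), so it starts at offset 8 + 2 + 2 = 12 and occupies 2 bytes.
Bytes at offsets 12..13: 31 5B.
Big-endian: lowest address holds the most-significant byte.
The bytes are already most-significant first: 0x315B.
0x315B = 12635.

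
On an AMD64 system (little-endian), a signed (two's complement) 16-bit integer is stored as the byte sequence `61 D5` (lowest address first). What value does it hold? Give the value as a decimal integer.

-10911

In little-endian order the low byte comes first in memory.
Reassemble most-significant byte first: D5 61 → 0xD561.
Top bit is set, so as a signed 16-bit value this is 0xD561 − 2^16 = -10911.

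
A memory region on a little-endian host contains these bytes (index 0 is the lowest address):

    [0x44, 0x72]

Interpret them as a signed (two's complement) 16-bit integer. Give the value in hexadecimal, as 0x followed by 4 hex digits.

0x7244

Little-endian: lowest address holds the least-significant byte.
Reassemble most-significant byte first: 72 44 → 0x7244.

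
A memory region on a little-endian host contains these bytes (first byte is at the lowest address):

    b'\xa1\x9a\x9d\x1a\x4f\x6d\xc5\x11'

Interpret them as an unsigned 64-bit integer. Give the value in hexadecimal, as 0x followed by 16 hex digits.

Little-endian stores the least-significant byte at the lowest address.
Reassemble most-significant byte first: 11 C5 6D 4F 1A 9D 9A A1 → 0x11C56D4F1A9D9AA1.

0x11C56D4F1A9D9AA1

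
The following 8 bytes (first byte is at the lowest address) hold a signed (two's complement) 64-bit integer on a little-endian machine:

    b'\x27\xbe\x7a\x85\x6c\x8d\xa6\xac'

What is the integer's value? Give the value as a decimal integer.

Little-endian stores the least-significant byte at the lowest address.
Reassemble most-significant byte first: AC A6 8D 6C 85 7A BE 27 → 0xACA68D6C857ABE27.
Top bit is set, so as a signed 64-bit value this is 0xACA68D6C857ABE27 − 2^64 = -6005957555816579545.

-6005957555816579545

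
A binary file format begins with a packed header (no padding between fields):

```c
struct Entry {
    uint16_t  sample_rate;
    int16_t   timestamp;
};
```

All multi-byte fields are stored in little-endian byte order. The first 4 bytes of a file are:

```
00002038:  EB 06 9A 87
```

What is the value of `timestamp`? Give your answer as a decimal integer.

`timestamp` follows `sample_rate` (2 bytes), so it starts at byte offset 2 and occupies 2 bytes.
Bytes at offsets 2..3: 9A 87.
Little-endian: lowest address holds the least-significant byte.
Reassemble most-significant byte first: 87 9A → 0x879A.
Top bit is set, so as a signed 16-bit value this is 0x879A − 2^16 = -30822.

-30822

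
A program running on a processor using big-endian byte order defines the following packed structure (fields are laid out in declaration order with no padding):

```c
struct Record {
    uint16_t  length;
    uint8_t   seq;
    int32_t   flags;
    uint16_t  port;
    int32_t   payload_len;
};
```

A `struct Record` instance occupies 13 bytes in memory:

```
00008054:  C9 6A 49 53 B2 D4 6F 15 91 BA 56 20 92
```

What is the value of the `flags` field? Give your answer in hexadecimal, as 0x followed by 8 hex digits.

`flags` follows `length` (2 B), `seq` (1 B), so it starts at offset 2 + 1 = 3 and occupies 4 bytes.
Bytes at offsets 3..6: 53 B2 D4 6F.
In big-endian order the high byte comes first in memory.
The bytes are already most-significant first: 0x53B2D46F.

0x53B2D46F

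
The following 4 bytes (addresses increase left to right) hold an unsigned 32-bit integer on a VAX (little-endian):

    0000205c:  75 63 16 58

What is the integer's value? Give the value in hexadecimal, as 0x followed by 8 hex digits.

Little-endian stores the least-significant byte at the lowest address.
Reassemble most-significant byte first: 58 16 63 75 → 0x58166375.

0x58166375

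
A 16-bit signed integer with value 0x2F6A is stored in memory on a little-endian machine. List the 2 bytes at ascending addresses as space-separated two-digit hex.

6A 2F

Split into bytes (most-significant first): 2F 6A.
Little-endian stores the least-significant byte at the lowest address.
So at ascending addresses the bytes are 6A 2F.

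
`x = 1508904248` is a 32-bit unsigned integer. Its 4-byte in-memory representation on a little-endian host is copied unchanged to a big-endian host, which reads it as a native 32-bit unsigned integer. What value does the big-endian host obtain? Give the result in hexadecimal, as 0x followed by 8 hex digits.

0x380DF059

1508904248 in 32-bit hexadecimal is 0x59F00D38.
Stored little-endian, the bytes at ascending addresses are 38 0D F0 59.
Read back as big-endian, the last byte is least significant, giving 0x380DF059.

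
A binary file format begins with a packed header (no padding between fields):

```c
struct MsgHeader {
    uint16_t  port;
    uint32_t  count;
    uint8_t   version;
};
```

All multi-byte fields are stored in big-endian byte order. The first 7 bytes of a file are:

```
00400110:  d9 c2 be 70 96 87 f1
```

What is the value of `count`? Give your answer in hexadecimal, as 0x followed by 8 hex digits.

`count` follows `port` (2 bytes), so it starts at byte offset 2 and occupies 4 bytes.
Bytes at offsets 2..5: BE 70 96 87.
Big-endian stores the most-significant byte at the lowest address.
The bytes are already most-significant first: 0xBE709687.

0xBE709687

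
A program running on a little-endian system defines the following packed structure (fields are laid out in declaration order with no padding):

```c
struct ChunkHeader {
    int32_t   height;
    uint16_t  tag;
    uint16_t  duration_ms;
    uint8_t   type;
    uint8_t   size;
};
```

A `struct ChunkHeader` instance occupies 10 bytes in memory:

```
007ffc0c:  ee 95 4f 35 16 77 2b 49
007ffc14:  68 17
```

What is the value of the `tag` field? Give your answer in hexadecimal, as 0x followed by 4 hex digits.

`tag` follows `height` (4 bytes), so it starts at byte offset 4 and occupies 2 bytes.
Bytes at offsets 4..5: 16 77.
In little-endian order the low byte comes first in memory.
Reassemble most-significant byte first: 77 16 → 0x7716.

0x7716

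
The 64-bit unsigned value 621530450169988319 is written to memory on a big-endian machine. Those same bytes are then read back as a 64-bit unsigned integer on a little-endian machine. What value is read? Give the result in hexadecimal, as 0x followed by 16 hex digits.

621530450169988319 in 64-bit hexadecimal is 0x08A01EA6C37884DF.
Stored big-endian, the bytes at ascending addresses are 08 A0 1E A6 C3 78 84 DF.
Read back as little-endian, the first byte is least significant, giving 0xDF8478C3A61EA008.

0xDF8478C3A61EA008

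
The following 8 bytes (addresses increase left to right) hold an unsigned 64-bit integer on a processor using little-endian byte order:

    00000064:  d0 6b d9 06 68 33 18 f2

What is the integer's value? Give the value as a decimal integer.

In little-endian order the low byte comes first in memory.
Reassemble most-significant byte first: F2 18 33 68 06 D9 6B D0 → 0xF218336806D96BD0.
0xF218336806D96BD0 = 17444749678504143824.

17444749678504143824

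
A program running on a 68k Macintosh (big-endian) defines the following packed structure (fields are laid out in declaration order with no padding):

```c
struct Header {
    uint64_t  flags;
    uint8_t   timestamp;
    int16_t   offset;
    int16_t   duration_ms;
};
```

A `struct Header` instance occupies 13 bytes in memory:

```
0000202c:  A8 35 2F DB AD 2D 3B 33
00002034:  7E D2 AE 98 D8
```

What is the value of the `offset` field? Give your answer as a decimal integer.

-11602

`offset` follows `flags` (8 B), `timestamp` (1 B), so it starts at offset 8 + 1 = 9 and occupies 2 bytes.
Bytes at offsets 9..10: D2 AE.
Big-endian stores the most-significant byte at the lowest address.
The bytes are already most-significant first: 0xD2AE.
Top bit is set, so as a signed 16-bit value this is 0xD2AE − 2^16 = -11602.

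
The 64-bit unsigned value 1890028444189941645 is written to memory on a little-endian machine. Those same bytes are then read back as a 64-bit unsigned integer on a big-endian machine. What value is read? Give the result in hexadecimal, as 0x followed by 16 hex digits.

0x8D5F532FDBBA3A1A

1890028444189941645 in 64-bit hexadecimal is 0x1A3ABADB2F535F8D.
Stored little-endian, the bytes at ascending addresses are 8D 5F 53 2F DB BA 3A 1A.
Read back as big-endian, the last byte is least significant, giving 0x8D5F532FDBBA3A1A.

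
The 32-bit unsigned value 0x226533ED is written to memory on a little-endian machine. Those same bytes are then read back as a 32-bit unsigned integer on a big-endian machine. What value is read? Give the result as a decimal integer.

3979568418

Stored little-endian, the bytes at ascending addresses are ED 33 65 22.
Read back as big-endian, the last byte is least significant, giving 0xED336522.
0xED336522 = 3979568418.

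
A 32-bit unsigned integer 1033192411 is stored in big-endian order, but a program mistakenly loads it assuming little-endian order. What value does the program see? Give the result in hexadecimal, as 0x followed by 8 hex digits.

1033192411 in 32-bit hexadecimal is 0x3D9543DB.
Stored big-endian, the bytes at ascending addresses are 3D 95 43 DB.
Read back as little-endian, the first byte is least significant, giving 0xDB43953D.

0xDB43953D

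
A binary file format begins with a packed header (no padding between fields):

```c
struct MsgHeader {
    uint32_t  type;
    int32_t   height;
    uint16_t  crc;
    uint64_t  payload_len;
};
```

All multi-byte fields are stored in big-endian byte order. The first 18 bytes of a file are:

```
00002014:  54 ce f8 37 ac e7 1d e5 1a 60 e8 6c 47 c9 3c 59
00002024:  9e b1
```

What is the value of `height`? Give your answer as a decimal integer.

`height` follows `type` (4 bytes), so it starts at byte offset 4 and occupies 4 bytes.
Bytes at offsets 4..7: AC E7 1D E5.
Big-endian: lowest address holds the most-significant byte.
The bytes are already most-significant first: 0xACE71DE5.
Top bit is set, so as a signed 32-bit value this is 0xACE71DE5 − 2^32 = -1394139675.

-1394139675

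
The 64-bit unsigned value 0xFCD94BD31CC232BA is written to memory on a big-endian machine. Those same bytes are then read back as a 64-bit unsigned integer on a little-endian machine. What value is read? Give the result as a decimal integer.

Stored big-endian, the bytes at ascending addresses are FC D9 4B D3 1C C2 32 BA.
Read back as little-endian, the first byte is least significant, giving 0xBA32C21CD34BD9FC.
0xBA32C21CD34BD9FC = 13416999668949965308.

13416999668949965308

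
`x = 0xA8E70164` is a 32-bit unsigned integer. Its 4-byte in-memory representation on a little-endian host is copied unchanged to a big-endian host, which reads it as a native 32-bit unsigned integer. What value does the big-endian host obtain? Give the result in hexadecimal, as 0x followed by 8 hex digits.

0x6401E7A8

Stored little-endian, the bytes at ascending addresses are 64 01 E7 A8.
Read back as big-endian, the last byte is least significant, giving 0x6401E7A8.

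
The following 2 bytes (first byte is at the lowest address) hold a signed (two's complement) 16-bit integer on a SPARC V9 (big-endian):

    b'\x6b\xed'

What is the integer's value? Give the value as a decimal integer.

In big-endian order the high byte comes first in memory.
The bytes are already most-significant first: 0x6BED.
0x6BED = 27629.

27629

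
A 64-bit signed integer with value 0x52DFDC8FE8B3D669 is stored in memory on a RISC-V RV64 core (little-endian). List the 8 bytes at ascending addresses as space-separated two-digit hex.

69 D6 B3 E8 8F DC DF 52

Split into bytes (most-significant first): 52 DF DC 8F E8 B3 D6 69.
Little-endian stores the least-significant byte at the lowest address.
So at ascending addresses the bytes are 69 D6 B3 E8 8F DC DF 52.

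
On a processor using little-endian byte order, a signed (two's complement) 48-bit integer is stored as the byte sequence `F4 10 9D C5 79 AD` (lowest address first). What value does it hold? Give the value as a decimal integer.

Little-endian: lowest address holds the least-significant byte.
Reassemble most-significant byte first: AD 79 C5 9D 10 F4 → 0xAD79C59D10F4.
Top bit is set, so as a signed 48-bit value this is 0xAD79C59D10F4 − 2^48 = -90736458657548.

-90736458657548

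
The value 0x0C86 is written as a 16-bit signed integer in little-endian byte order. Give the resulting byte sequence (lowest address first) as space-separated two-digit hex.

Split into bytes (most-significant first): 0C 86.
In little-endian order the low byte comes first in memory.
So at ascending addresses the bytes are 86 0C.

86 0C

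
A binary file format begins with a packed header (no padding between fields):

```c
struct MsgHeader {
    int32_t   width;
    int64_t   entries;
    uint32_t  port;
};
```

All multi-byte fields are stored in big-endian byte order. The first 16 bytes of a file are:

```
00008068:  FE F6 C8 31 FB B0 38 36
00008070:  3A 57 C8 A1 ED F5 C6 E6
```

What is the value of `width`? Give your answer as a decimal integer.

`width` is the first field, at byte offset 0, occupying 4 bytes.
Bytes at offsets 0..3: FE F6 C8 31.
Big-endian stores the most-significant byte at the lowest address.
The bytes are already most-significant first: 0xFEF6C831.
Top bit is set, so as a signed 32-bit value this is 0xFEF6C831 − 2^32 = -17381327.

-17381327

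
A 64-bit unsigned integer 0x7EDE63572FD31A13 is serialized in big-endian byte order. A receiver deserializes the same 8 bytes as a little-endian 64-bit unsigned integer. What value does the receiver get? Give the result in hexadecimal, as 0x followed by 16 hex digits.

Stored big-endian, the bytes at ascending addresses are 7E DE 63 57 2F D3 1A 13.
Read back as little-endian, the first byte is least significant, giving 0x131AD32F5763DE7E.

0x131AD32F5763DE7E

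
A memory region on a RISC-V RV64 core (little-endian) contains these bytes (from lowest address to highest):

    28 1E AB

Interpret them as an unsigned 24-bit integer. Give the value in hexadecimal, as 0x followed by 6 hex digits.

In little-endian order the low byte comes first in memory.
Reassemble most-significant byte first: AB 1E 28 → 0xAB1E28.

0xAB1E28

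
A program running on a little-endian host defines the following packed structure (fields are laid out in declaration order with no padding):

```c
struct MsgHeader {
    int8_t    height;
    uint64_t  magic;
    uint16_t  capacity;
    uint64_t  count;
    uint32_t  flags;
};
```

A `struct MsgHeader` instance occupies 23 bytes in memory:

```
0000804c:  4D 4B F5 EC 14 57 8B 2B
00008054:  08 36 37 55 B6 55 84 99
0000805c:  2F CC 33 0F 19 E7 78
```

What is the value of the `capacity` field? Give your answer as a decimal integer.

`capacity` follows `height` (1 B), `magic` (8 B), so it starts at offset 1 + 8 = 9 and occupies 2 bytes.
Bytes at offsets 9..10: 36 37.
Little-endian: lowest address holds the least-significant byte.
Reassemble most-significant byte first: 37 36 → 0x3736.
0x3736 = 14134.

14134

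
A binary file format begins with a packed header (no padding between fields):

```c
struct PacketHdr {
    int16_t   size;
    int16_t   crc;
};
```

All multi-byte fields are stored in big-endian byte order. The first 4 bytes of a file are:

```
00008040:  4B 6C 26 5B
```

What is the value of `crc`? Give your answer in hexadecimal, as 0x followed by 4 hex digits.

0x265B

`crc` follows `size` (2 bytes), so it starts at byte offset 2 and occupies 2 bytes.
Bytes at offsets 2..3: 26 5B.
In big-endian order the high byte comes first in memory.
The bytes are already most-significant first: 0x265B.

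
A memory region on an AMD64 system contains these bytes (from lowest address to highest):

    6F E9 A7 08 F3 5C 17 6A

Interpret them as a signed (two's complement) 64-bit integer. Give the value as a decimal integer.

7644681091376736623

Little-endian: lowest address holds the least-significant byte.
Reassemble most-significant byte first: 6A 17 5C F3 08 A7 E9 6F → 0x6A175CF308A7E96F.
0x6A175CF308A7E96F = 7644681091376736623.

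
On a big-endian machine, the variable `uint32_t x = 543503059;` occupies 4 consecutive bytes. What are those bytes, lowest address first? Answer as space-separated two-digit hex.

20 65 32 D3

543503059 in hexadecimal, padded to 32 bits, is 0x206532D3.
Split into bytes (most-significant first): 20 65 32 D3.
In big-endian order the high byte comes first in memory.
So the memory order matches the most-significant-first order: 20 65 32 D3.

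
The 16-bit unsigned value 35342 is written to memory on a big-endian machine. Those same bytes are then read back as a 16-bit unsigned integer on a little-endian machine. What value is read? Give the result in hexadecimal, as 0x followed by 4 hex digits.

35342 in 16-bit hexadecimal is 0x8A0E.
Stored big-endian, the bytes at ascending addresses are 8A 0E.
Read back as little-endian, the first byte is least significant, giving 0x0E8A.

0x0E8A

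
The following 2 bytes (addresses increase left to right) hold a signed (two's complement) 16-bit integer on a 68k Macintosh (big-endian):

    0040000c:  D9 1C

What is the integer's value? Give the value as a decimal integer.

Big-endian stores the most-significant byte at the lowest address.
The bytes are already most-significant first: 0xD91C.
Top bit is set, so as a signed 16-bit value this is 0xD91C − 2^16 = -9956.

-9956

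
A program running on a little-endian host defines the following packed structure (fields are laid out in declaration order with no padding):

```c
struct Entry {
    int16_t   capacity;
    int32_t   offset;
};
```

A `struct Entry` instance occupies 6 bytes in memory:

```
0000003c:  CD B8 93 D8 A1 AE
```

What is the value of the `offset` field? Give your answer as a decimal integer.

`offset` follows `capacity` (2 bytes), so it starts at byte offset 2 and occupies 4 bytes.
Bytes at offsets 2..5: 93 D8 A1 AE.
Little-endian: lowest address holds the least-significant byte.
Reassemble most-significant byte first: AE A1 D8 93 → 0xAEA1D893.
Top bit is set, so as a signed 32-bit value this is 0xAEA1D893 − 2^32 = -1365124973.

-1365124973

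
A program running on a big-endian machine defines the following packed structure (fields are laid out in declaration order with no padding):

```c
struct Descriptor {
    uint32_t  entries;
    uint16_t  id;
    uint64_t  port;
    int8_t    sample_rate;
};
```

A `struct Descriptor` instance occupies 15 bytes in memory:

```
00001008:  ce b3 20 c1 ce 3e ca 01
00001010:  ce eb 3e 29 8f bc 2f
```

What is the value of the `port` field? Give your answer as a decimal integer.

14556142980393701308

`port` follows `entries` (4 B), `id` (2 B), so it starts at offset 4 + 2 = 6 and occupies 8 bytes.
Bytes at offsets 6..13: CA 01 CE EB 3E 29 8F BC.
In big-endian order the high byte comes first in memory.
The bytes are already most-significant first: 0xCA01CEEB3E298FBC.
0xCA01CEEB3E298FBC = 14556142980393701308.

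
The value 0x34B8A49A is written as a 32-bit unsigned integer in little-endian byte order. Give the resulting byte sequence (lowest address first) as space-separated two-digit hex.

9A A4 B8 34

Split into bytes (most-significant first): 34 B8 A4 9A.
In little-endian order the low byte comes first in memory.
So at ascending addresses the bytes are 9A A4 B8 34.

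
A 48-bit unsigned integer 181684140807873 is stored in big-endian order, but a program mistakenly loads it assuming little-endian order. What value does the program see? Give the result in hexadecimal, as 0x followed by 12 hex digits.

0xC196ACA23DA5

181684140807873 in 48-bit hexadecimal is 0xA53DA2AC96C1.
Stored big-endian, the bytes at ascending addresses are A5 3D A2 AC 96 C1.
Read back as little-endian, the first byte is least significant, giving 0xC196ACA23DA5.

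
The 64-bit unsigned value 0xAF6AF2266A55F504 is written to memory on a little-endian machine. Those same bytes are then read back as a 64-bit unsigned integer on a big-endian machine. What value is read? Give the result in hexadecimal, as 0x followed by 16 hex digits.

Stored little-endian, the bytes at ascending addresses are 04 F5 55 6A 26 F2 6A AF.
Read back as big-endian, the last byte is least significant, giving 0x04F5556A26F26AAF.

0x04F5556A26F26AAF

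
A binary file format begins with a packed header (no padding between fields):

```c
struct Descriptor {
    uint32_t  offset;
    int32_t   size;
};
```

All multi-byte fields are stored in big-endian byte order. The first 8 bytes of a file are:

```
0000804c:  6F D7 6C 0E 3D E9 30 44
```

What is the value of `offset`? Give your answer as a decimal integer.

1876388878

`offset` is the first field, at byte offset 0, occupying 4 bytes.
Bytes at offsets 0..3: 6F D7 6C 0E.
Big-endian: lowest address holds the most-significant byte.
The bytes are already most-significant first: 0x6FD76C0E.
0x6FD76C0E = 1876388878.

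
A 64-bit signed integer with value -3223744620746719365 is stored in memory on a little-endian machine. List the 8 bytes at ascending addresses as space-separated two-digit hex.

Two's complement of -3223744620746719365 in 64 bits: 3223744620746719365 = 0x2CBD0AA7062F4085; invert → 0xD342F558F9D0BF7A; add 1 → 0xD342F558F9D0BF7B.
Split into bytes (most-significant first): D3 42 F5 58 F9 D0 BF 7B.
Little-endian stores the least-significant byte at the lowest address.
So at ascending addresses the bytes are 7B BF D0 F9 58 F5 42 D3.

7B BF D0 F9 58 F5 42 D3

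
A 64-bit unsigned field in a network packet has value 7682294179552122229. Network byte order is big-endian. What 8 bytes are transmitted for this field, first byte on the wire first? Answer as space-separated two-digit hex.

6A 9C FD DA 90 41 55 75

7682294179552122229 in hexadecimal, padded to 64 bits, is 0x6A9CFDDA90415575.
Split into bytes (most-significant first): 6A 9C FD DA 90 41 55 75.
Big-endian stores the most-significant byte at the lowest address.
So the memory order matches the most-significant-first order: 6A 9C FD DA 90 41 55 75.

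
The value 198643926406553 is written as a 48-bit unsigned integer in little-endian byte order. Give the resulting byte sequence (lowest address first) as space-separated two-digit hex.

99 95 AB 64 AA B4

198643926406553 in hexadecimal, padded to 48 bits, is 0xB4AA64AB9599.
Split into bytes (most-significant first): B4 AA 64 AB 95 99.
In little-endian order the low byte comes first in memory.
So at ascending addresses the bytes are 99 95 AB 64 AA B4.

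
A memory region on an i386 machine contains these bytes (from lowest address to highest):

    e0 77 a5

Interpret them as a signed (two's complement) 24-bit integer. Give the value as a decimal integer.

Little-endian: lowest address holds the least-significant byte.
Reassemble most-significant byte first: A5 77 E0 → 0xA577E0.
Top bit is set, so as a signed 24-bit value this is 0xA577E0 − 2^24 = -5933088.

-5933088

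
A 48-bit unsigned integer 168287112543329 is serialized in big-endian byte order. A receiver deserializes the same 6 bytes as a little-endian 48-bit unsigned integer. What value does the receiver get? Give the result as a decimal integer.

106912748474009

168287112543329 in 48-bit hexadecimal is 0x990E65903C61.
Stored big-endian, the bytes at ascending addresses are 99 0E 65 90 3C 61.
Read back as little-endian, the first byte is least significant, giving 0x613C90650E99.
0x613C90650E99 = 106912748474009.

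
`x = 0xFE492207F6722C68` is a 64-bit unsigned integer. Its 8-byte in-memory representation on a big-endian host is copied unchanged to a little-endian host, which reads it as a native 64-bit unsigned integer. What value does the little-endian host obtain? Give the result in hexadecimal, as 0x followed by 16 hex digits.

Stored big-endian, the bytes at ascending addresses are FE 49 22 07 F6 72 2C 68.
Read back as little-endian, the first byte is least significant, giving 0x682C72F6072249FE.

0x682C72F6072249FE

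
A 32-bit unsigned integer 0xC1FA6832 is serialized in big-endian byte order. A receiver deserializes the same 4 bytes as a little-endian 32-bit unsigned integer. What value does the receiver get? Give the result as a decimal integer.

845740737

Stored big-endian, the bytes at ascending addresses are C1 FA 68 32.
Read back as little-endian, the first byte is least significant, giving 0x3268FAC1.
0x3268FAC1 = 845740737.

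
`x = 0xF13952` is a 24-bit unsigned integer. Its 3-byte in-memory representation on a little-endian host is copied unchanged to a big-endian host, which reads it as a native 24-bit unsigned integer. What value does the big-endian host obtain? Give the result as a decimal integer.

Stored little-endian, the bytes at ascending addresses are 52 39 F1.
Read back as big-endian, the last byte is least significant, giving 0x5239F1.
0x5239F1 = 5388785.

5388785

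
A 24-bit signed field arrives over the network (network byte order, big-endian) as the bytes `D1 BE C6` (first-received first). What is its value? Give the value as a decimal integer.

Big-endian stores the most-significant byte at the lowest address.
The bytes are already most-significant first: 0xD1BEC6.
Top bit is set, so as a signed 24-bit value this is 0xD1BEC6 − 2^24 = -3031354.

-3031354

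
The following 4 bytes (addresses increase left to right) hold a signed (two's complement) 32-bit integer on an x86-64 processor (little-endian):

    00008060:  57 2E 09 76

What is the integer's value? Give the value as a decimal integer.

1980313175

Little-endian: lowest address holds the least-significant byte.
Reassemble most-significant byte first: 76 09 2E 57 → 0x76092E57.
0x76092E57 = 1980313175.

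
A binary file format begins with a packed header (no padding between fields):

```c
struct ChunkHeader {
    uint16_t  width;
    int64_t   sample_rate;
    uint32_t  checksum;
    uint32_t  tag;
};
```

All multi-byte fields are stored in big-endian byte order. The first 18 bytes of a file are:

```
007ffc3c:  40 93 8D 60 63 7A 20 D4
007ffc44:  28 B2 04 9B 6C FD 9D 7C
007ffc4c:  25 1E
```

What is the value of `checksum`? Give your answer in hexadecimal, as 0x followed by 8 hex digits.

0x049B6CFD

`checksum` follows `width` (2 B), `sample_rate` (8 B), so it starts at offset 2 + 8 = 10 and occupies 4 bytes.
Bytes at offsets 10..13: 04 9B 6C FD.
Big-endian: lowest address holds the most-significant byte.
The bytes are already most-significant first: 0x049B6CFD.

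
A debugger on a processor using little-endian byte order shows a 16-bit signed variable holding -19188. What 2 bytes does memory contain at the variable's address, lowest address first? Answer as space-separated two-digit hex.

Two's complement of -19188 in 16 bits: 19188 = 0x4AF4; invert → 0xB50B; add 1 → 0xB50C.
Split into bytes (most-significant first): B5 0C.
Little-endian stores the least-significant byte at the lowest address.
So at ascending addresses the bytes are 0C B5.

0C B5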